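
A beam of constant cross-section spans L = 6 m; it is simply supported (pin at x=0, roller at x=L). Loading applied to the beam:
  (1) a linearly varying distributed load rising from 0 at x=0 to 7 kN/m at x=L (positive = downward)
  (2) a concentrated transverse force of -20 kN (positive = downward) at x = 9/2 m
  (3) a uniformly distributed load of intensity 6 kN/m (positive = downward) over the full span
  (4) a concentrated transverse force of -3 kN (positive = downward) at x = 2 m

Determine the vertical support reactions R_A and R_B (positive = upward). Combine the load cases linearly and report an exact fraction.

R_A = 18 kN, R_B = 16 kN

Load 1 — triangular load w₀=7 kN/m (0→w₀ over full span):
  R_A = w₀L/6 = 7·6/6 = 7 kN
  R_B = w₀L/3 = 7·6/3 = 14 kN
Load 2 — point force P=-20 kN at a=9/2 m (b=L-a=3/2):
  R_A = Pb/L = (-20)·(3/2)/6 = -5 kN
  R_B = Pa/L = (-20)·(9/2)/6 = -15 kN
Load 3 — uniform load w=6 kN/m over full span:
  R_A = wL/2 = 6·6/2 = 18 kN
  R_B = wL/2 = 6·6/2 = 18 kN
Load 4 — point force P=-3 kN at a=2 m (b=L-a=4):
  R_A = Pb/L = (-3)·4/6 = -2 kN
  R_B = Pa/L = (-3)·2/6 = -1 kN
Superposition: R_A = 18 kN, R_B = 16 kN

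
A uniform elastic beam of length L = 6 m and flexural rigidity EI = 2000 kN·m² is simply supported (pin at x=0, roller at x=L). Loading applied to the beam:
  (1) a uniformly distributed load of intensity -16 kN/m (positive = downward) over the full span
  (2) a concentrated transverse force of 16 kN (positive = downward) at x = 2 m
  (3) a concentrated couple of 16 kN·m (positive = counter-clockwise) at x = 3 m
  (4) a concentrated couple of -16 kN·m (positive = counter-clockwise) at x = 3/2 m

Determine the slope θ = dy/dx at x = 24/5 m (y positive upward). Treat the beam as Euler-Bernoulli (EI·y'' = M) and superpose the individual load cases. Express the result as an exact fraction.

Load 1 — uniform load w=-16 kN/m over full span:
  θ_1 = -w(L³-6Lx²+4x³)/(24EI) = -(-16)·(6³-6·6·(24/5)²+4·(24/5)³)/(24·2000) = -891/15625 rad
Load 2 — point force P=16 kN at a=2 m (b=L-a=4):
  θ_2 = -Pa(2L²-6Lx+3x²+a²)/(6LEI)  [x>a] = -16·2·(2·6²-6·6·(24/5)+3·(24/5)²+2²)/(6·6·2000) = 346/28125 rad
Load 3 — applied couple M₀=16 kN·m at a=3 m (b=L-a=3):
  θ_3 = (M₀x²/(2L)-M₀(x-a)+C₁)/EI  [x>a] with C₁=M₀(3b²-L²)/(6L)=-4 = (16·(24/5)²/(2·6)-16·((24/5)-3)+(-4))/2000 = -13/12500 rad
Load 4 — applied couple M₀=-16 kN·m at a=3/2 m (b=L-a=9/2):
  θ_4 = (M₀x²/(2L)-M₀(x-a)+C₁)/EI  [x>a] with C₁=M₀(3b²-L²)/(6L)=-11 = ((-16)·(24/5)²/(2·6)-(-16)·((24/5)-(3/2))+(-11))/2000 = 277/50000 rad
Superposition: θ = Σ θ_i = -90499/2250000 rad ≈ -0.040222 rad

θ(24/5) = -90499/2250000 rad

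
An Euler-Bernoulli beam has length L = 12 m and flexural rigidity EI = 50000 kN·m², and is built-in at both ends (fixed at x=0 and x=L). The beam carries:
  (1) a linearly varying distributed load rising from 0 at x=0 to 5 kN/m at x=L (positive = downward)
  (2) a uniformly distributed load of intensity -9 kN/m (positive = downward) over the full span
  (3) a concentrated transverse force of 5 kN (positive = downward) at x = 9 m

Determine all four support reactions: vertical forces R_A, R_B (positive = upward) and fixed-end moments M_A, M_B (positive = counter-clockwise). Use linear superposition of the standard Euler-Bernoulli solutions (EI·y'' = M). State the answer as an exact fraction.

Load 1 — triangular load w₀=5 kN/m (0→w₀ over full span):
  R_A = 3w₀L/20 = 3·5·12/20 = 9 kN
  M_A = w₀L²/30 = 5·12²/30 = 24 kN·m
  R_B = 7w₀L/20 = 7·5·12/20 = 21 kN
  M_B = -w₀L²/20 = -5·12²/20 = -36 kN·m
Load 2 — uniform load w=-9 kN/m over full span:
  R_A = wL/2 = (-9)·12/2 = -54 kN
  M_A = wL²/12 = (-9)·12²/12 = -108 kN·m
  R_B = wL/2 = (-9)·12/2 = -54 kN
  M_B = -wL²/12 = -(-9)·12²/12 = 108 kN·m
Load 3 — point force P=5 kN at a=9 m (b=L-a=3):
  R_A = Pb²(3a+b)/L³ = 5·3²·(3·9+3)/12³ = 25/32 kN
  M_A = Pab²/L² = 5·9·3²/12² = 45/16 kN·m
  R_B = Pa²(a+3b)/L³ = 5·9²·(9+3·3)/12³ = 135/32 kN
  M_B = -Pa²b/L² = -5·9²·3/12² = -135/16 kN·m
Superposition: R_A = -1415/32 kN, M_A = -1299/16 kN·m, R_B = -921/32 kN, M_B = 1017/16 kN·m

R_A = -1415/32 kN, M_A = -1299/16 kN·m, R_B = -921/32 kN, M_B = 1017/16 kN·m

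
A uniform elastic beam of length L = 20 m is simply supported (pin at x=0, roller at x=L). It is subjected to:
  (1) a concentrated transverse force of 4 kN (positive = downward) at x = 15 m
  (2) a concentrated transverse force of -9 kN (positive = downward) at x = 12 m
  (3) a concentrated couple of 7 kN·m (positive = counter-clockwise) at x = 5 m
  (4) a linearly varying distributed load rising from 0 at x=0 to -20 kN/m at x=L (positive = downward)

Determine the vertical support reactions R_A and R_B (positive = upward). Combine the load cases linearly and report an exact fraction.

R_A = -827/12 kN, R_B = -1633/12 kN

Load 1 — point force P=4 kN at a=15 m (b=L-a=5):
  R_A = Pb/L = 4·5/20 = 1 kN
  R_B = Pa/L = 4·15/20 = 3 kN
Load 2 — point force P=-9 kN at a=12 m (b=L-a=8):
  R_A = Pb/L = (-9)·8/20 = -18/5 kN
  R_B = Pa/L = (-9)·12/20 = -27/5 kN
Load 3 — applied couple M₀=7 kN·m at a=5 m (b=L-a=15):
  R_A = M₀/L = 7/20 kN
  R_B = -M₀/L = -7/20 kN
Load 4 — triangular load w₀=-20 kN/m (0→w₀ over full span):
  R_A = w₀L/6 = (-20)·20/6 = -200/3 kN
  R_B = w₀L/3 = (-20)·20/3 = -400/3 kN
Superposition: R_A = -827/12 kN, R_B = -1633/12 kN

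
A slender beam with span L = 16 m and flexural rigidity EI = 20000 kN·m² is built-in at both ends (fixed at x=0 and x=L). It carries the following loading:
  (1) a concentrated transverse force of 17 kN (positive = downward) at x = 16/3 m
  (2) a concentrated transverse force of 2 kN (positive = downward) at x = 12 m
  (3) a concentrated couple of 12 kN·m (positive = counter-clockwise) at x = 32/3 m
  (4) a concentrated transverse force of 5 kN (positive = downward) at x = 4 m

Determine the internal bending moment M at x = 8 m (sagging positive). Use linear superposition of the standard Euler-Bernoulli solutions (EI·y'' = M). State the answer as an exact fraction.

M(8) = 407/18 kN·m

Load 1 — point force P=17 kN at a=16/3 m (b=L-a=32/3):
  M_1 = Pa²(a+3b)(L-x)/L³ - Pa²b/L²  [x>a] = 17·(16/3)²·((16/3)+3·(32/3))·(16-8)/16³ - 17·(16/3)²·(32/3)/16² = 136/9 kN·m
Load 2 — point force P=2 kN at a=12 m (b=L-a=4):
  M_2 = Pb²(3a+b)x/L³ - Pab²/L²  [x≤a] = 2·4²·(3·12+4)·8/16³ - 2·12·4²/16² = 1 kN·m
Load 3 — applied couple M₀=12 kN·m at a=32/3 m (b=L-a=16/3):
  M_3 = R_Ax - M_A  [x≤a] with R_A=1, M_A=4 = 1·8 - 4 = 4 kN·m
Load 4 — point force P=5 kN at a=4 m (b=L-a=12):
  M_4 = Pa²(a+3b)(L-x)/L³ - Pa²b/L²  [x>a] = 5·4²·(4+3·12)·(16-8)/16³ - 5·4²·12/16² = 5/2 kN·m
Superposition: M = Σ M_i = 407/18 kN·m ≈ 22.611111 kN·m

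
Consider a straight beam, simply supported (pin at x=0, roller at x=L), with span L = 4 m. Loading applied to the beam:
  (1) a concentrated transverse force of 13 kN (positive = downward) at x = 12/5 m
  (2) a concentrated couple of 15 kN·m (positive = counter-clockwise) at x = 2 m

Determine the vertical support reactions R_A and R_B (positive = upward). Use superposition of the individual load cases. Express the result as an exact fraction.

R_A = 179/20 kN, R_B = 81/20 kN

Load 1 — point force P=13 kN at a=12/5 m (b=L-a=8/5):
  R_A = Pb/L = 13·(8/5)/4 = 26/5 kN
  R_B = Pa/L = 13·(12/5)/4 = 39/5 kN
Load 2 — applied couple M₀=15 kN·m at a=2 m (b=L-a=2):
  R_A = M₀/L = 15/4 kN
  R_B = -M₀/L = -15/4 kN
Superposition: R_A = 179/20 kN, R_B = 81/20 kN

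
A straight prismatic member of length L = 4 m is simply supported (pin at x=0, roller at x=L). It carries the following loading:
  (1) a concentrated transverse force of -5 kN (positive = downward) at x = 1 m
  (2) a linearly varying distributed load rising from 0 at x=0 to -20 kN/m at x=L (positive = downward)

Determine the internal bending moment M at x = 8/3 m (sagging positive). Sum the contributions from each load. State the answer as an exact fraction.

M(8/3) = -1735/81 kN·m

Load 1 — point force P=-5 kN at a=1 m (b=L-a=3):
  M_1 = Pa(L-x)/L  [x>a] = (-5)·1·(4-(8/3))/4 = -5/3 kN·m
Load 2 — triangular load w₀=-20 kN/m (0→w₀ over full span):
  M_2 = w₀Lx/6 - w₀x³/(6L) = (-20)·4·(8/3)/6 - (-20)·(8/3)³/(6·4) = -1600/81 kN·m
Superposition: M = Σ M_i = -1735/81 kN·m ≈ -21.419753 kN·m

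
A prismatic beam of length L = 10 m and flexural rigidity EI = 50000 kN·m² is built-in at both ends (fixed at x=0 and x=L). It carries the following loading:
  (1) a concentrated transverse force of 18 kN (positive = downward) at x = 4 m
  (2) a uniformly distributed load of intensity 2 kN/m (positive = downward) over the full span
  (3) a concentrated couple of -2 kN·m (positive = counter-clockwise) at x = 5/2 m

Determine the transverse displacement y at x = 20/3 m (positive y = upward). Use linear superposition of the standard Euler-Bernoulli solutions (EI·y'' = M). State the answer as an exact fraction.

y(20/3) = -97321/48600000 m

Load 1 — point force P=18 kN at a=4 m (b=L-a=6):
  y_1 = -Pa²(L-x)²(3bL-(3b+a)(L-x))/(6L³EI)  [x>a] = -18·4²·(10-(20/3))²·(3·6·10-(3·6+4)·(10-(20/3)))/(6·10³·50000) = -32/28125 m
Load 2 — uniform load w=2 kN/m over full span:
  y_2 = -wx²(L-x)²/(24EI) = -2·(20/3)²·(10-(20/3))²/(24·50000) = -1/1215 m
Load 3 — applied couple M₀=-2 kN·m at a=5/2 m (b=L-a=15/2):
  y_3 = (R_Ax³/6 - M_Ax²/2 - M₀(x-a)²/2)/EI  [x>a] with R_A=-9/40, M_A=3/8 = ((-9/40)·(20/3)³/6 - (3/8)·(20/3)²/2 - (-2)·((20/3)-(5/2))²/2)/50000 = -1/24000 m
Superposition: y = Σ y_i = -97321/48600000 m ≈ -0.002002 m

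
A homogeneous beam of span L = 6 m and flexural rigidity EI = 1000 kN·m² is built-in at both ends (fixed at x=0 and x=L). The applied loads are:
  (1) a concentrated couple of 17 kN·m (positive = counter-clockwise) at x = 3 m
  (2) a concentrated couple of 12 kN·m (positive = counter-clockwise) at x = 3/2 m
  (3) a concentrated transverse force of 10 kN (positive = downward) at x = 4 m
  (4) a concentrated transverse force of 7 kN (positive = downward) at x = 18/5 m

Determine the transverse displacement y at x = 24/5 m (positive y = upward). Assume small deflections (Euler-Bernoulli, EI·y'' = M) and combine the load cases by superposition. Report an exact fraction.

Load 1 — applied couple M₀=17 kN·m at a=3 m (b=L-a=3):
  y_1 = (R_Ax³/6 - M_Ax²/2 - M₀(x-a)²/2)/EI  [x>a] with R_A=17/4, M_A=17/4 = ((17/4)·(24/5)³/6 - (17/4)·(24/5)²/2 - 17·((24/5)-3)²/2)/1000 = 459/250000 m
Load 2 — applied couple M₀=12 kN·m at a=3/2 m (b=L-a=9/2):
  y_2 = (R_Ax³/6 - M_Ax²/2 - M₀(x-a)²/2)/EI  [x>a] with R_A=9/4, M_A=-9/4 = ((9/4)·(24/5)³/6 - (-9/4)·(24/5)²/2 - 12·((24/5)-(3/2))²/2)/1000 = 513/250000 m
Load 3 — point force P=10 kN at a=4 m (b=L-a=2):
  y_3 = -Pa²(L-x)²(3bL-(3b+a)(L-x))/(6L³EI)  [x>a] = -10·4²·(6-(24/5))²·(3·2·6-(3·2+4)·(6-(24/5)))/(6·6³·1000) = -8/1875 m
Load 4 — point force P=7 kN at a=18/5 m (b=L-a=12/5):
  y_4 = -Pa²(L-x)²(3bL-(3b+a)(L-x))/(6L³EI)  [x>a] = -7·(18/5)²·(6-(24/5))²·(3·(12/5)·6-(3·(12/5)+(18/5))·(6-(24/5)))/(6·6³·1000) = -11907/3906250 m
Superposition: y = Σ y_i = -80317/23437500 m ≈ -0.003427 m

y(24/5) = -80317/23437500 m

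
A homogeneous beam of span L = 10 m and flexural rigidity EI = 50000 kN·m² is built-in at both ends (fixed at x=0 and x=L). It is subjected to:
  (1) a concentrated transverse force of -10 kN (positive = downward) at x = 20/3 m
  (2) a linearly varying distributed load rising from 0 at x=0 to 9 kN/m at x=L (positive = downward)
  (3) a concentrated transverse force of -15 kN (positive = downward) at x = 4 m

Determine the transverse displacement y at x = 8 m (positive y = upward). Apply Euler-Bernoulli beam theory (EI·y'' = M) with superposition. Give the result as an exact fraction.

Load 1 — point force P=-10 kN at a=20/3 m (b=L-a=10/3):
  y_1 = -Pa²(L-x)²(3bL-(3b+a)(L-x))/(6L³EI)  [x>a] = -(-10)·(20/3)²·(10-8)²·(3·(10/3)·10-(3·(10/3)+(20/3))·(10-8))/(6·10³·50000) = 4/10125 m
Load 2 — triangular load w₀=9 kN/m (0→w₀ over full span):
  y_2 = -w₀x²(L-x)²(x+2L)/(120LEI) = -9·8²·(10-8)²·(8+2·10)/(120·10·50000) = -84/78125 m
Load 3 — point force P=-15 kN at a=4 m (b=L-a=6):
  y_3 = -Pa²(L-x)²(3bL-(3b+a)(L-x))/(6L³EI)  [x>a] = -(-15)·4²·(10-8)²·(3·6·10-(3·6+4)·(10-8))/(6·10³·50000) = 34/78125 m
Superposition: y = Σ y_i = -62/253125 m ≈ -0.000245 m

y(8) = -62/253125 m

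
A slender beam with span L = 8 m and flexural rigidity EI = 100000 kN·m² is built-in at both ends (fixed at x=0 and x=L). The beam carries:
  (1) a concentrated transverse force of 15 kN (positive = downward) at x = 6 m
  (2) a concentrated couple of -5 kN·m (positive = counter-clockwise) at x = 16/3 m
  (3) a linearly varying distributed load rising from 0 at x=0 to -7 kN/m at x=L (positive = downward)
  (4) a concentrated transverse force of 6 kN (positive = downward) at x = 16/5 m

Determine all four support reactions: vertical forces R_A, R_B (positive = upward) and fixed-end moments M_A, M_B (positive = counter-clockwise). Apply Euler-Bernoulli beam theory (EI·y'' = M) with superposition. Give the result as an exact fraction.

Load 1 — point force P=15 kN at a=6 m (b=L-a=2):
  R_A = Pb²(3a+b)/L³ = 15·2²·(3·6+2)/8³ = 75/32 kN
  M_A = Pab²/L² = 15·6·2²/8² = 45/8 kN·m
  R_B = Pa²(a+3b)/L³ = 15·6²·(6+3·2)/8³ = 405/32 kN
  M_B = -Pa²b/L² = -15·6²·2/8² = -135/8 kN·m
Load 2 — applied couple M₀=-5 kN·m at a=16/3 m (b=L-a=8/3):
  R_A = 6M₀ab/L³ = 6·(-5)·(16/3)·(8/3)/8³ = -5/6 kN
  M_A = M₀b(2a-b)/L² = (-5)·(8/3)·(2·(16/3)-(8/3))/8² = -5/3 kN·m
  R_B = -6M₀ab/L³ = -6·(-5)·(16/3)·(8/3)/8³ = 5/6 kN
  M_B = M₀a(2b-a)/L² = (-5)·(16/3)·(2·(8/3)-(16/3))/8² = 0 kN·m
Load 3 — triangular load w₀=-7 kN/m (0→w₀ over full span):
  R_A = 3w₀L/20 = 3·(-7)·8/20 = -42/5 kN
  M_A = w₀L²/30 = (-7)·8²/30 = -224/15 kN·m
  R_B = 7w₀L/20 = 7·(-7)·8/20 = -98/5 kN
  M_B = -w₀L²/20 = -(-7)·8²/20 = 112/5 kN·m
Load 4 — point force P=6 kN at a=16/5 m (b=L-a=24/5):
  R_A = Pb²(3a+b)/L³ = 6·(24/5)²·(3·(16/5)+(24/5))/8³ = 486/125 kN
  M_A = Pab²/L² = 6·(16/5)·(24/5)²/8² = 864/125 kN·m
  R_B = Pa²(a+3b)/L³ = 6·(16/5)²·((16/5)+3·(24/5))/8³ = 264/125 kN
  M_B = -Pa²b/L² = -6·(16/5)²·(24/5)/8² = -576/125 kN·m
Superposition: R_A = -36019/12000 kN, M_A = -4063/1000 kN·m, R_B = -47981/12000 kN, M_B = 917/1000 kN·m

R_A = -36019/12000 kN, M_A = -4063/1000 kN·m, R_B = -47981/12000 kN, M_B = 917/1000 kN·m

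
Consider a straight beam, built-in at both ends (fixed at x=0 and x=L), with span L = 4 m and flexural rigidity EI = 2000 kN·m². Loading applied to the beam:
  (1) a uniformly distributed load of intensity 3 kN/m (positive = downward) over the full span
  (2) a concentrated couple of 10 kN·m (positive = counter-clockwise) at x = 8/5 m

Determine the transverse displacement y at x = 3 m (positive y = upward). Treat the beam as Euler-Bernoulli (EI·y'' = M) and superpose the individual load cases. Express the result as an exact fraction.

y(3) = -1/16000 m

Load 1 — uniform load w=3 kN/m over full span:
  y_1 = -wx²(L-x)²/(24EI) = -3·3²·(4-3)²/(24·2000) = -9/16000 m
Load 2 — applied couple M₀=10 kN·m at a=8/5 m (b=L-a=12/5):
  y_2 = (R_Ax³/6 - M_Ax²/2 - M₀(x-a)²/2)/EI  [x>a] with R_A=18/5, M_A=6/5 = ((18/5)·3³/6 - (6/5)·3²/2 - 10·(3-(8/5))²/2)/2000 = 1/2000 m
Superposition: y = Σ y_i = -1/16000 m ≈ -0.000063 m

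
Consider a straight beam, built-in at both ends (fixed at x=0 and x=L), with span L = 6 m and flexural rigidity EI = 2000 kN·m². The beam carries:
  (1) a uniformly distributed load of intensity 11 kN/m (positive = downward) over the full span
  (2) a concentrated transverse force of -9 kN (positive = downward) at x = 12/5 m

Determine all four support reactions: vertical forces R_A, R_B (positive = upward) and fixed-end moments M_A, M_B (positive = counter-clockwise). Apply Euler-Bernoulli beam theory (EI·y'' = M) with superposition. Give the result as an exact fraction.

Load 1 — uniform load w=11 kN/m over full span:
  R_A = wL/2 = 11·6/2 = 33 kN
  M_A = wL²/12 = 11·6²/12 = 33 kN·m
  R_B = wL/2 = 11·6/2 = 33 kN
  M_B = -wL²/12 = -11·6²/12 = -33 kN·m
Load 2 — point force P=-9 kN at a=12/5 m (b=L-a=18/5):
  R_A = Pb²(3a+b)/L³ = (-9)·(18/5)²·(3·(12/5)+(18/5))/6³ = -729/125 kN
  M_A = Pab²/L² = (-9)·(12/5)·(18/5)²/6² = -972/125 kN·m
  R_B = Pa²(a+3b)/L³ = (-9)·(12/5)²·((12/5)+3·(18/5))/6³ = -396/125 kN
  M_B = -Pa²b/L² = -(-9)·(12/5)²·(18/5)/6² = 648/125 kN·m
Superposition: R_A = 3396/125 kN, M_A = 3153/125 kN·m, R_B = 3729/125 kN, M_B = -3477/125 kN·m

R_A = 3396/125 kN, M_A = 3153/125 kN·m, R_B = 3729/125 kN, M_B = -3477/125 kN·m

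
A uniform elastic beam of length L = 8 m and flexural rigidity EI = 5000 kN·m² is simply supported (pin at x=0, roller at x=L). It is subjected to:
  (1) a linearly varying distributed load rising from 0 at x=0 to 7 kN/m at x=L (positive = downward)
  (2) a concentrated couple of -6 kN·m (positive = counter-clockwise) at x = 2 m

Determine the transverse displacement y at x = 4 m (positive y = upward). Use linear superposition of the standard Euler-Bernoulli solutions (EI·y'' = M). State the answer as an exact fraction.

Load 1 — triangular load w₀=7 kN/m (0→w₀ over full span):
  y_1 = -w₀x(7L⁴-10L²x²+3x⁴)/(360LEI) = -7·4·(7·8⁴-10·8²·4²+3·4⁴)/(360·8·5000) = -14/375 m
Load 2 — applied couple M₀=-6 kN·m at a=2 m (b=L-a=6):
  y_2 = (M₀x³/(6L)-M₀(x-a)²/2+C₁x)/EI  [x>a] with C₁=M₀(3b²-L²)/(6L)=-11/2 = ((-6)·4³/(6·8)-(-6)·(4-2)²/2+(-11/2)·4)/5000 = -9/2500 m
Superposition: y = Σ y_i = -307/7500 m ≈ -0.040933 m

y(4) = -307/7500 m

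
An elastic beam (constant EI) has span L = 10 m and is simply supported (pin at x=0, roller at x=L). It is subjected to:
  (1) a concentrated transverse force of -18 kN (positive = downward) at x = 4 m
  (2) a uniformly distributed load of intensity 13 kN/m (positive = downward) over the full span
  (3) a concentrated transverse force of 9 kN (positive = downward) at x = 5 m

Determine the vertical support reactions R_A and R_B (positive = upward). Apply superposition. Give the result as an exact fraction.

R_A = 587/10 kN, R_B = 623/10 kN

Load 1 — point force P=-18 kN at a=4 m (b=L-a=6):
  R_A = Pb/L = (-18)·6/10 = -54/5 kN
  R_B = Pa/L = (-18)·4/10 = -36/5 kN
Load 2 — uniform load w=13 kN/m over full span:
  R_A = wL/2 = 13·10/2 = 65 kN
  R_B = wL/2 = 13·10/2 = 65 kN
Load 3 — point force P=9 kN at a=5 m (b=L-a=5):
  R_A = Pb/L = 9·5/10 = 9/2 kN
  R_B = Pa/L = 9·5/10 = 9/2 kN
Superposition: R_A = 587/10 kN, R_B = 623/10 kN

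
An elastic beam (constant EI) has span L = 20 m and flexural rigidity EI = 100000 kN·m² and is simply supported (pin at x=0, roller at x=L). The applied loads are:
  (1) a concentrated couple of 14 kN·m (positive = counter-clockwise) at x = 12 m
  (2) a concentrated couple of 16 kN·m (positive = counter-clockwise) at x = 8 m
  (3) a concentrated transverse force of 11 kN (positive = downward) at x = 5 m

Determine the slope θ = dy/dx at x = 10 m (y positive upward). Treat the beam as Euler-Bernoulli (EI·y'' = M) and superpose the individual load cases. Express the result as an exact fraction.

Load 1 — applied couple M₀=14 kN·m at a=12 m (b=L-a=8):
  θ_1 = (M₀x²/(2L)+C₁)/EI  [x≤a] with C₁=M₀(3b²-L²)/(6L)=-364/15 = (14·10²/(2·20)+(-364/15))/100000 = 161/1500000 rad
Load 2 — applied couple M₀=16 kN·m at a=8 m (b=L-a=12):
  θ_2 = (M₀x²/(2L)-M₀(x-a)+C₁)/EI  [x>a] with C₁=M₀(3b²-L²)/(6L)=64/15 = (16·10²/(2·20)-16·(10-8)+(64/15))/100000 = 23/187500 rad
Load 3 — point force P=11 kN at a=5 m (b=L-a=15):
  θ_3 = -Pa(2L²-6Lx+3x²+a²)/(6LEI)  [x>a] = -11·5·(2·20²-6·20·10+3·10²+5²)/(6·20·100000) = 11/32000 rad
Superposition: θ = Σ θ_i = 459/800000 rad ≈ 0.000574 rad

θ(10) = 459/800000 rad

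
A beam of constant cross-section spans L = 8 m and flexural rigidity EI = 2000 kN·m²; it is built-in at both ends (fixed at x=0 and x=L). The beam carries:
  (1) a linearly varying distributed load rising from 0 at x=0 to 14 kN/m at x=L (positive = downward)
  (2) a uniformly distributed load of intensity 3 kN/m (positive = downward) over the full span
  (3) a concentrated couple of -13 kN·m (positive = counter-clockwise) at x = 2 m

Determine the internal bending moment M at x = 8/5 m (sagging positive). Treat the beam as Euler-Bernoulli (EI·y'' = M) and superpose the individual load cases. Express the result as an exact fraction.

M(8/5) = -61103/6000 kN·m

Load 1 — triangular load w₀=14 kN/m (0→w₀ over full span):
  M_1 = 3w₀Lx/20 - w₀L²/30 - w₀x³/(6L) = 3·14·8·(8/5)/20 - 14·8²/30 - 14·(8/5)³/(6·8) = -1568/375 kN·m
Load 2 — uniform load w=3 kN/m over full span:
  M_2 = wLx/2 - wL²/12 - wx²/2 = 3·8·(8/5)/2 - 3·8²/12 - 3·(8/5)²/2 = -16/25 kN·m
Load 3 — applied couple M₀=-13 kN·m at a=2 m (b=L-a=6):
  M_3 = R_Ax - M_A  [x≤a] with R_A=-117/64, M_A=39/16 = (-117/64)·(8/5) - (39/16) = -429/80 kN·m
Superposition: M = Σ M_i = -61103/6000 kN·m ≈ -10.183833 kN·m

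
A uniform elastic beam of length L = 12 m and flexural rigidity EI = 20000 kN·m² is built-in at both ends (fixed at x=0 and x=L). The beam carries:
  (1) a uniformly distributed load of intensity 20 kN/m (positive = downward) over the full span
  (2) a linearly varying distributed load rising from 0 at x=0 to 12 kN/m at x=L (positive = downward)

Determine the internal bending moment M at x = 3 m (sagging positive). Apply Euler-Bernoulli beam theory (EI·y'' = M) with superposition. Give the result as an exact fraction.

Load 1 — uniform load w=20 kN/m over full span:
  M_1 = wLx/2 - wL²/12 - wx²/2 = 20·12·3/2 - 20·12²/12 - 20·3²/2 = 30 kN·m
Load 2 — triangular load w₀=12 kN/m (0→w₀ over full span):
  M_2 = 3w₀Lx/20 - w₀L²/30 - w₀x³/(6L) = 3·12·12·3/20 - 12·12²/30 - 12·3³/(6·12) = 27/10 kN·m
Superposition: M = Σ M_i = 327/10 kN·m ≈ 32.700000 kN·m

M(3) = 327/10 kN·m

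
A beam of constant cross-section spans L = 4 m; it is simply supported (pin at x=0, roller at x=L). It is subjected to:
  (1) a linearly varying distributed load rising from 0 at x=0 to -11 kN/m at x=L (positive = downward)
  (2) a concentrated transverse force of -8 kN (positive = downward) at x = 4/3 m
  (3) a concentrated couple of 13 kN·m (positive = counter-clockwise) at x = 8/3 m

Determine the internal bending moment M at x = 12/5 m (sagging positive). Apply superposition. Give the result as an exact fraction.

M(12/5) = -2899/375 kN·m

Load 1 — triangular load w₀=-11 kN/m (0→w₀ over full span):
  M_1 = w₀Lx/6 - w₀x³/(6L) = (-11)·4·(12/5)/6 - (-11)·(12/5)³/(6·4) = -1408/125 kN·m
Load 2 — point force P=-8 kN at a=4/3 m (b=L-a=8/3):
  M_2 = Pa(L-x)/L  [x>a] = (-8)·(4/3)·(4-(12/5))/4 = -64/15 kN·m
Load 3 — applied couple M₀=13 kN·m at a=8/3 m (b=L-a=4/3):
  M_3 = M₀x/L  [x≤a] = 13·(12/5)/4 = 39/5 kN·m
Superposition: M = Σ M_i = -2899/375 kN·m ≈ -7.730667 kN·m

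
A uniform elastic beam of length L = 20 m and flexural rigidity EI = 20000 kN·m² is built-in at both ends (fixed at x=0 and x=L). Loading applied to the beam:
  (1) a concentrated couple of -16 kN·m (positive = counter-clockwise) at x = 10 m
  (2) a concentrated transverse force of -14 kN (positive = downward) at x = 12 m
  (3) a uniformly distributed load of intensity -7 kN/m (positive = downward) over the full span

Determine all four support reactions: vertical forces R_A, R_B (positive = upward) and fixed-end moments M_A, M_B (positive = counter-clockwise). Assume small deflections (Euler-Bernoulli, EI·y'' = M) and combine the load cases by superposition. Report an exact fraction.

Load 1 — applied couple M₀=-16 kN·m at a=10 m (b=L-a=10):
  R_A = 6M₀ab/L³ = 6·(-16)·10·10/20³ = -6/5 kN
  M_A = M₀b(2a-b)/L² = (-16)·10·(2·10-10)/20² = -4 kN·m
  R_B = -6M₀ab/L³ = -6·(-16)·10·10/20³ = 6/5 kN
  M_B = M₀a(2b-a)/L² = (-16)·10·(2·10-10)/20² = -4 kN·m
Load 2 — point force P=-14 kN at a=12 m (b=L-a=8):
  R_A = Pb²(3a+b)/L³ = (-14)·8²·(3·12+8)/20³ = -616/125 kN
  M_A = Pab²/L² = (-14)·12·8²/20² = -672/25 kN·m
  R_B = Pa²(a+3b)/L³ = (-14)·12²·(12+3·8)/20³ = -1134/125 kN
  M_B = -Pa²b/L² = -(-14)·12²·8/20² = 1008/25 kN·m
Load 3 — uniform load w=-7 kN/m over full span:
  R_A = wL/2 = (-7)·20/2 = -70 kN
  M_A = wL²/12 = (-7)·20²/12 = -700/3 kN·m
  R_B = wL/2 = (-7)·20/2 = -70 kN
  M_B = -wL²/12 = -(-7)·20²/12 = 700/3 kN·m
Superposition: R_A = -9516/125 kN, M_A = -19816/75 kN·m, R_B = -9734/125 kN, M_B = 20224/75 kN·m

R_A = -9516/125 kN, M_A = -19816/75 kN·m, R_B = -9734/125 kN, M_B = 20224/75 kN·m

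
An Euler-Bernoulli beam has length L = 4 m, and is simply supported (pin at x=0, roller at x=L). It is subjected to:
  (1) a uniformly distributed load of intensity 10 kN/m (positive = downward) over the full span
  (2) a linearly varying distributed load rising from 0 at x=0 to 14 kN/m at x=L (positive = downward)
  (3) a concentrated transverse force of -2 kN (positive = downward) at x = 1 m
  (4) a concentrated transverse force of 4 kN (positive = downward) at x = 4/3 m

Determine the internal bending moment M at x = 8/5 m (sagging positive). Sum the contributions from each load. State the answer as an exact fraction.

Load 1 — uniform load w=10 kN/m over full span:
  M_1 = wx(L-x)/2 = 10·(8/5)·(4-(8/5))/2 = 96/5 kN·m
Load 2 — triangular load w₀=14 kN/m (0→w₀ over full span):
  M_2 = w₀Lx/6 - w₀x³/(6L) = 14·4·(8/5)/6 - 14·(8/5)³/(6·4) = 1568/125 kN·m
Load 3 — point force P=-2 kN at a=1 m (b=L-a=3):
  M_3 = Pa(L-x)/L  [x>a] = (-2)·1·(4-(8/5))/4 = -6/5 kN·m
Load 4 — point force P=4 kN at a=4/3 m (b=L-a=8/3):
  M_4 = Pa(L-x)/L  [x>a] = 4·(4/3)·(4-(8/5))/4 = 16/5 kN·m
Superposition: M = Σ M_i = 4218/125 kN·m ≈ 33.744000 kN·m

M(8/5) = 4218/125 kN·m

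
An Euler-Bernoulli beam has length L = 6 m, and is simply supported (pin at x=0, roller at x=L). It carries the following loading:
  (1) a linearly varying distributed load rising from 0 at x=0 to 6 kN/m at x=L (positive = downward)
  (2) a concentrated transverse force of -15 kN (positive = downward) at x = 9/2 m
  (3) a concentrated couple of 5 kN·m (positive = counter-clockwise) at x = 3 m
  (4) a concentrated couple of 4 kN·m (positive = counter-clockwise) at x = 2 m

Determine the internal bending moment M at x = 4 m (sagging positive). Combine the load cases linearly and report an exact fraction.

Load 1 — triangular load w₀=6 kN/m (0→w₀ over full span):
  M_1 = w₀Lx/6 - w₀x³/(6L) = 6·6·4/6 - 6·4³/(6·6) = 40/3 kN·m
Load 2 — point force P=-15 kN at a=9/2 m (b=L-a=3/2):
  M_2 = Pbx/L  [x≤a] = (-15)·(3/2)·4/6 = -15 kN·m
Load 3 — applied couple M₀=5 kN·m at a=3 m (b=L-a=3):
  M_3 = M₀x/L - M₀  [x>a] = 5·4/6 - 5 = -5/3 kN·m
Load 4 — applied couple M₀=4 kN·m at a=2 m (b=L-a=4):
  M_4 = M₀x/L - M₀  [x>a] = 4·4/6 - 4 = -4/3 kN·m
Superposition: M = Σ M_i = -14/3 kN·m ≈ -4.666667 kN·m

M(4) = -14/3 kN·m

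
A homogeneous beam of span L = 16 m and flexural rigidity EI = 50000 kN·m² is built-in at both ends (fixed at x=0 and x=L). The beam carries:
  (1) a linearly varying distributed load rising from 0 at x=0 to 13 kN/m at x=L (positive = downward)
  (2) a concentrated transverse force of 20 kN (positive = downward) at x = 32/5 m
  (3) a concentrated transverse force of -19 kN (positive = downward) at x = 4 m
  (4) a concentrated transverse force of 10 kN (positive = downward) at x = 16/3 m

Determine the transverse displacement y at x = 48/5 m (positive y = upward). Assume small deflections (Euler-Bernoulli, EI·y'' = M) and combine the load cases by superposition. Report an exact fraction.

Load 1 — triangular load w₀=13 kN/m (0→w₀ over full span):
  y_1 = -w₀x²(L-x)²(x+2L)/(120LEI) = -13·(48/5)²·(16-(48/5))²·((48/5)+2·16)/(120·16·50000) = -1038336/48828125 m
Load 2 — point force P=20 kN at a=32/5 m (b=L-a=48/5):
  y_2 = -Pa²(L-x)²(3bL-(3b+a)(L-x))/(6L³EI)  [x>a] = -20·(32/5)²·(16-(48/5))²·(3·(48/5)·16-(3·(48/5)+(32/5))·(16-(48/5)))/(6·16³·50000) = -188416/29296875 m
Load 3 — point force P=-19 kN at a=4 m (b=L-a=12):
  y_3 = -Pa²(L-x)²(3bL-(3b+a)(L-x))/(6L³EI)  [x>a] = -(-19)·4²·(16-(48/5))²·(3·12·16-(3·12+4)·(16-(48/5)))/(6·16³·50000) = 152/46875 m
Load 4 — point force P=10 kN at a=16/3 m (b=L-a=32/3):
  y_4 = -Pa²(L-x)²(3bL-(3b+a)(L-x))/(6L³EI)  [x>a] = -10·(16/3)²·(16-(48/5))²·(3·(32/3)·16-(3·(32/3)+(16/3))·(16-(48/5)))/(6·16³·50000) = -16384/6328125 m
Superposition: y = Σ y_i = -106956376/3955078125 m ≈ -0.027043 m

y(48/5) = -106956376/3955078125 m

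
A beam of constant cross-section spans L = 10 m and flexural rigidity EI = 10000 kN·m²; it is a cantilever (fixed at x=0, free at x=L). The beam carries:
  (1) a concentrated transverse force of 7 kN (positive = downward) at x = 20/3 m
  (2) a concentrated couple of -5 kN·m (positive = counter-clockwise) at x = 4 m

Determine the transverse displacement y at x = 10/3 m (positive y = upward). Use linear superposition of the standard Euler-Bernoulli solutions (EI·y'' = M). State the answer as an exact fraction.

y(10/3) = -79/3240 m

Load 1 — point force P=7 kN at a=20/3 m (b=L-a=10/3):
  y_1 = -Px²(3a-x)/(6EI)  [x≤a] = -7·(10/3)²·(3·(20/3)-(10/3))/(6·10000) = -7/324 m
Load 2 — applied couple M₀=-5 kN·m at a=4 m (b=L-a=6):
  y_2 = M₀x²/(2EI)  [x≤a] = (-5)·(10/3)²/(2·10000) = -1/360 m
Superposition: y = Σ y_i = -79/3240 m ≈ -0.024383 m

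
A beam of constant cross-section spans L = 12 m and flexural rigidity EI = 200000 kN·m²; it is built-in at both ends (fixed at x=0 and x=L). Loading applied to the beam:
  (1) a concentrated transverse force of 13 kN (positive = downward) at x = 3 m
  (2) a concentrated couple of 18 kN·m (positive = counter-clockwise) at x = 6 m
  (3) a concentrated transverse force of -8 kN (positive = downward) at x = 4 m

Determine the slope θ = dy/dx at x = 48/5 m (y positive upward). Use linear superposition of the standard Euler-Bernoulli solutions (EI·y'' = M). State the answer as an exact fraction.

θ(48/5) = -557/30000000 rad

Load 1 — point force P=13 kN at a=3 m (b=L-a=9):
  θ_1 = Pa²(L-x)(2bL-(3b+a)(L-x))/(2L³EI)  [x>a] = 13·3²·(12-(48/5))·(2·9·12-(3·9+3)·(12-(48/5)))/(2·12³·200000) = 117/2000000 rad
Load 2 — applied couple M₀=18 kN·m at a=6 m (b=L-a=6):
  θ_2 = (R_Ax²/2 - M_Ax - M₀(x-a))/EI  [x>a] with R_A=9/4, M_A=9/2 = ((9/4)·(48/5)²/2 - (9/2)·(48/5) - 18·((48/5)-6))/200000 = -27/1250000 rad
Load 3 — point force P=-8 kN at a=4 m (b=L-a=8):
  θ_3 = Pa²(L-x)(2bL-(3b+a)(L-x))/(2L³EI)  [x>a] = (-8)·4²·(12-(48/5))·(2·8·12-(3·8+4)·(12-(48/5)))/(2·12³·200000) = -13/234375 rad
Superposition: θ = Σ θ_i = -557/30000000 rad ≈ -0.000019 rad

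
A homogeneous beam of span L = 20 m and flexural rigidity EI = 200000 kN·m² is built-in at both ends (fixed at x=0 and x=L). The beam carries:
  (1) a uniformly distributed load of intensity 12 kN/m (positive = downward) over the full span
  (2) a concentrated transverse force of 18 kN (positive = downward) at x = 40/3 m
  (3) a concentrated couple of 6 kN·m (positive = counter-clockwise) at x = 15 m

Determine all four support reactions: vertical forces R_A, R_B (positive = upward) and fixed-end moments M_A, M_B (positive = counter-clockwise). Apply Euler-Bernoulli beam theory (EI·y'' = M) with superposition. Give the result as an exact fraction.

Load 1 — uniform load w=12 kN/m over full span:
  R_A = wL/2 = 12·20/2 = 120 kN
  M_A = wL²/12 = 12·20²/12 = 400 kN·m
  R_B = wL/2 = 12·20/2 = 120 kN
  M_B = -wL²/12 = -12·20²/12 = -400 kN·m
Load 2 — point force P=18 kN at a=40/3 m (b=L-a=20/3):
  R_A = Pb²(3a+b)/L³ = 18·(20/3)²·(3·(40/3)+(20/3))/20³ = 14/3 kN
  M_A = Pab²/L² = 18·(40/3)·(20/3)²/20² = 80/3 kN·m
  R_B = Pa²(a+3b)/L³ = 18·(40/3)²·((40/3)+3·(20/3))/20³ = 40/3 kN
  M_B = -Pa²b/L² = -18·(40/3)²·(20/3)/20² = -160/3 kN·m
Load 3 — applied couple M₀=6 kN·m at a=15 m (b=L-a=5):
  R_A = 6M₀ab/L³ = 6·6·15·5/20³ = 27/80 kN
  M_A = M₀b(2a-b)/L² = 6·5·(2·15-5)/20² = 15/8 kN·m
  R_B = -6M₀ab/L³ = -6·6·15·5/20³ = -27/80 kN
  M_B = M₀a(2b-a)/L² = 6·15·(2·5-15)/20² = -9/8 kN·m
Superposition: R_A = 30001/240 kN, M_A = 10285/24 kN·m, R_B = 31919/240 kN, M_B = -10907/24 kN·m

R_A = 30001/240 kN, M_A = 10285/24 kN·m, R_B = 31919/240 kN, M_B = -10907/24 kN·m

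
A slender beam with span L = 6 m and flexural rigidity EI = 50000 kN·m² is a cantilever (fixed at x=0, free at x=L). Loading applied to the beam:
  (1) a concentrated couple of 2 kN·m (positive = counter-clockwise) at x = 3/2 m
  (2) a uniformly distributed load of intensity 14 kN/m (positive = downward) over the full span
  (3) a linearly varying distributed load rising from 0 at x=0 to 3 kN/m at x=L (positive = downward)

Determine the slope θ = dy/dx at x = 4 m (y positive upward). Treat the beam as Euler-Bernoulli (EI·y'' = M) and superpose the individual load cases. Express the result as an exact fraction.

Load 1 — applied couple M₀=2 kN·m at a=3/2 m (b=L-a=9/2):
  θ_1 = M₀a/EI  [x>a] = 2·(3/2)/50000 = 3/50000 rad
Load 2 — uniform load w=14 kN/m over full span:
  θ_2 = -wx(x²-3Lx+3L²)/(6EI) = -14·4·(4²-3·6·4+3·6²)/(6·50000) = -91/9375 rad
Load 3 — triangular load w₀=3 kN/m (0→w₀ over full span):
  θ_3 = (w₀Lx²/4-w₀L²x/3-w₀x⁴/(24L))/EI = (3·6·4²/4-3·6²·4/3-3·4⁴/(24·6))/50000 = -29/18750 rad
Superposition: θ = Σ θ_i = -1679/150000 rad ≈ -0.011193 rad

θ(4) = -1679/150000 rad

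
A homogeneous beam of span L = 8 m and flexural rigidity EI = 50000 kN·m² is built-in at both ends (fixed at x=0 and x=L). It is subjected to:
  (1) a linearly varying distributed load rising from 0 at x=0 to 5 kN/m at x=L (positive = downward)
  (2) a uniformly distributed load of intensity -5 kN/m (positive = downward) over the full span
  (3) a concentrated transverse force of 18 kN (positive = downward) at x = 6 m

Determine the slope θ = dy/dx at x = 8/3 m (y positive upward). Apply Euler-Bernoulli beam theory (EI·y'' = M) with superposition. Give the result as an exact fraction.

θ(8/3) = -19/1518750 rad

Load 1 — triangular load w₀=5 kN/m (0→w₀ over full span):
  θ_1 = -w₀(2x(L-x)(L-2x)(x+2L)+x²(L-x)²)/(120LEI) = -5·(2·(8/3)·(8-(8/3))·(8-2·(8/3))·((8/3)+2·8)+(8/3)²·(8-(8/3))²)/(120·8·50000) = -128/759375 rad
Load 2 — uniform load w=-5 kN/m over full span:
  θ_2 = -wx(L-x)(L-2x)/(12EI) = -(-5)·(8/3)·(8-(8/3))·(8-2·(8/3))/(12·50000) = 16/50625 rad
Load 3 — point force P=18 kN at a=6 m (b=L-a=2):
  θ_3 = -Pb²x(2aL-(3a+b)x)/(2L³EI)  [x≤a] = -18·2²·(8/3)·(2·6·8-(3·6+2)·(8/3))/(2·8³·50000) = -1/6250 rad
Superposition: θ = Σ θ_i = -19/1518750 rad ≈ -0.000013 rad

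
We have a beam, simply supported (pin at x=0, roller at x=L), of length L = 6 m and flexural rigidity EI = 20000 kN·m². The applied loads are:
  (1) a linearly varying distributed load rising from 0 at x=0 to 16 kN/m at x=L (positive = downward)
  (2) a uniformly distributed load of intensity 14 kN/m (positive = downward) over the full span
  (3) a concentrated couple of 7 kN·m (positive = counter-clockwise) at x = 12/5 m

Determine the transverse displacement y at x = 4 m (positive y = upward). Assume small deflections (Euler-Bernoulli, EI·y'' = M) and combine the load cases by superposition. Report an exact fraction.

y(4) = -4507/281250 m

Load 1 — triangular load w₀=16 kN/m (0→w₀ over full span):
  y_1 = -w₀x(7L⁴-10L²x²+3x⁴)/(360LEI) = -16·4·(7·6⁴-10·6²·4²+3·4⁴)/(360·6·20000) = -34/5625 m
Load 2 — uniform load w=14 kN/m over full span:
  y_2 = -wx(L³-2Lx²+x³)/(24EI) = -14·4·(6³-2·6·4²+4³)/(24·20000) = -77/7500 m
Load 3 — applied couple M₀=7 kN·m at a=12/5 m (b=L-a=18/5):
  y_3 = (M₀x³/(6L)-M₀(x-a)²/2+C₁x)/EI  [x>a] with C₁=M₀(3b²-L²)/(6L)=14/25 = (7·4³/(6·6)-7·(4-(12/5))²/2+(14/25)·4)/20000 = 161/562500 m
Superposition: y = Σ y_i = -4507/281250 m ≈ -0.016025 m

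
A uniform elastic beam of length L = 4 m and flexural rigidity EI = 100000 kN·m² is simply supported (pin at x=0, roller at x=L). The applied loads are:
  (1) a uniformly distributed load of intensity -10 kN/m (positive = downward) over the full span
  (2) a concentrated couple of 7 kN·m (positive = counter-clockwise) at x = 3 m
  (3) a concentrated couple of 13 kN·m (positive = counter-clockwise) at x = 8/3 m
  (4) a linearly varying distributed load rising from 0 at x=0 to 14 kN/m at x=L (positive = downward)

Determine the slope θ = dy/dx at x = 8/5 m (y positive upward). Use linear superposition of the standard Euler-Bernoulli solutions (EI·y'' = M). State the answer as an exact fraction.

θ(8/5) = -8537/500000000 rad

Load 1 — uniform load w=-10 kN/m over full span:
  θ_1 = -w(L³-6Lx²+4x³)/(24EI) = -(-10)·(4³-6·4·(8/5)²+4·(8/5)³)/(24·100000) = 37/468750 rad
Load 2 — applied couple M₀=7 kN·m at a=3 m (b=L-a=1):
  θ_2 = (M₀x²/(2L)+C₁)/EI  [x≤a] with C₁=M₀(3b²-L²)/(6L)=-91/24 = (7·(8/5)²/(2·4)+(-91/24))/100000 = -931/60000000 rad
Load 3 — applied couple M₀=13 kN·m at a=8/3 m (b=L-a=4/3):
  θ_3 = (M₀x²/(2L)+C₁)/EI  [x≤a] with C₁=M₀(3b²-L²)/(6L)=-52/9 = (13·(8/5)²/(2·4)+(-52/9))/100000 = -91/5625000 rad
Load 4 — triangular load w₀=14 kN/m (0→w₀ over full span):
  θ_4 = -w₀(7L⁴-30L²x²+15x⁴)/(360LEI) = -14·(7·4⁴-30·4²·(8/5)²+15·(8/5)⁴)/(360·4·100000) = -2261/35156250 rad
Superposition: θ = Σ θ_i = -8537/500000000 rad ≈ -0.000017 rad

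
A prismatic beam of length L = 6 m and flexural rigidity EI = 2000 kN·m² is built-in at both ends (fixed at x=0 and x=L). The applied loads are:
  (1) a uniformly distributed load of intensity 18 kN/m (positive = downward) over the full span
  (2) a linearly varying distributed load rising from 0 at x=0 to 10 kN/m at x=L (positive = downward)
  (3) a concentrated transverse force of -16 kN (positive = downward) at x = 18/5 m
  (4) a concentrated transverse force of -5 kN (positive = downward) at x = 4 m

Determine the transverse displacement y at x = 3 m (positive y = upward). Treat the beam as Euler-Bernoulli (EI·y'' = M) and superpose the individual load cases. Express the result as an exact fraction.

y(3) = -171991/6000000 m

Load 1 — uniform load w=18 kN/m over full span:
  y_1 = -wx²(L-x)²/(24EI) = -18·3²·(6-3)²/(24·2000) = -243/8000 m
Load 2 — triangular load w₀=10 kN/m (0→w₀ over full span):
  y_2 = -w₀x²(L-x)²(x+2L)/(120LEI) = -10·3²·(6-3)²·(3+2·6)/(120·6·2000) = -27/3200 m
Load 3 — point force P=-16 kN at a=18/5 m (b=L-a=12/5):
  y_3 = -Pb²x²(3aL-(3a+b)x)/(6L³EI)  [x≤a] = -(-16)·(12/5)²·3²·(3·(18/5)·6-(3·(18/5)+(12/5))·3)/(6·6³·2000) = 126/15625 m
Load 4 — point force P=-5 kN at a=4 m (b=L-a=2):
  y_4 = -Pb²x²(3aL-(3a+b)x)/(6L³EI)  [x≤a] = -(-5)·2²·3²·(3·4·6-(3·4+2)·3)/(6·6³·2000) = 1/480 m
Superposition: y = Σ y_i = -171991/6000000 m ≈ -0.028665 m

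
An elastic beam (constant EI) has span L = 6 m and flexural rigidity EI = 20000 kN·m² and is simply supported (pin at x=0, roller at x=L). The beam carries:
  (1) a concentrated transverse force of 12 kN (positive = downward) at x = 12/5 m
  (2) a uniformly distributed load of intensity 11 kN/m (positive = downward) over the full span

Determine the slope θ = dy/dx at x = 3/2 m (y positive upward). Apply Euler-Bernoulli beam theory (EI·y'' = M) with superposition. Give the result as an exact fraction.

θ(3/2) = -175221/40000000 rad

Load 1 — point force P=12 kN at a=12/5 m (b=L-a=18/5):
  θ_1 = -Pb(L²-b²-3x²)/(6LEI)  [x≤a] = -12·(18/5)·(6²-(18/5)²-3·(3/2)²)/(6·6·20000) = -4887/5000000 rad
Load 2 — uniform load w=11 kN/m over full span:
  θ_2 = -w(L³-6Lx²+4x³)/(24EI) = -11·(6³-6·6·(3/2)²+4·(3/2)³)/(24·20000) = -1089/320000 rad
Superposition: θ = Σ θ_i = -175221/40000000 rad ≈ -0.004381 rad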